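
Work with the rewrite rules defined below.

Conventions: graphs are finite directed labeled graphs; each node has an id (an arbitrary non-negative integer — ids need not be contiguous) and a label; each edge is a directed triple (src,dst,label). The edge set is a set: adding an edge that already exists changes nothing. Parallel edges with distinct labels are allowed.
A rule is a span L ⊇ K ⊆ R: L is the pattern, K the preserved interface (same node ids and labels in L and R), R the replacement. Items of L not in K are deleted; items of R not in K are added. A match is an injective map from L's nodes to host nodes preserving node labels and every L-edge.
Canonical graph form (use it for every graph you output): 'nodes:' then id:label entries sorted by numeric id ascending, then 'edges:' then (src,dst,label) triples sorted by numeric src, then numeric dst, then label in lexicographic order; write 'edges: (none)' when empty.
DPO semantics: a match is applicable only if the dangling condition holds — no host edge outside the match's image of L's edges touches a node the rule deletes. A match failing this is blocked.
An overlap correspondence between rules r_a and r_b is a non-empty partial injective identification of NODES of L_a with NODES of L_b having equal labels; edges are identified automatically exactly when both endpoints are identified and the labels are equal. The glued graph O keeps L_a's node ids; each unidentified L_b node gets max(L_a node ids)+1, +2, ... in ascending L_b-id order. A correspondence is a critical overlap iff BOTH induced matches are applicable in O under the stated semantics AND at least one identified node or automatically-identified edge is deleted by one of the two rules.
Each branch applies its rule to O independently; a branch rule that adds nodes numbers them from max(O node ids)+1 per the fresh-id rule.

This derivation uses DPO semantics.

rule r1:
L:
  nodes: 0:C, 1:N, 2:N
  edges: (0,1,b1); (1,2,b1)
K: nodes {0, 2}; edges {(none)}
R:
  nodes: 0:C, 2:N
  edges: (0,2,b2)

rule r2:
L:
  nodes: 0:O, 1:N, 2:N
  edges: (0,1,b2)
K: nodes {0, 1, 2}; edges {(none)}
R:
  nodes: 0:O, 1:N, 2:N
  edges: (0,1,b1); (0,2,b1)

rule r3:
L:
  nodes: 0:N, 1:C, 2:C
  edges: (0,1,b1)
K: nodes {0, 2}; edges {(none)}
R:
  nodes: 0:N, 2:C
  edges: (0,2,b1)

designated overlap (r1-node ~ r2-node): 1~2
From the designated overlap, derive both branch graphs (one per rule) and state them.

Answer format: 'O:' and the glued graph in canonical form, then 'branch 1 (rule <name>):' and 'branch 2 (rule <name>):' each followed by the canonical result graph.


O:
nodes: 0:C, 1:N, 2:N, 3:O, 4:N
edges: (0,1,b1); (1,2,b1); (3,4,b2)
branch 1 (rule r1):
nodes: 0:C, 2:N, 3:O, 4:N
edges: (0,2,b2); (3,4,b2)
branch 2 (rule r2):
nodes: 0:C, 1:N, 2:N, 3:O, 4:N
edges: (0,1,b1); (1,2,b1); (3,1,b1); (3,4,b1)


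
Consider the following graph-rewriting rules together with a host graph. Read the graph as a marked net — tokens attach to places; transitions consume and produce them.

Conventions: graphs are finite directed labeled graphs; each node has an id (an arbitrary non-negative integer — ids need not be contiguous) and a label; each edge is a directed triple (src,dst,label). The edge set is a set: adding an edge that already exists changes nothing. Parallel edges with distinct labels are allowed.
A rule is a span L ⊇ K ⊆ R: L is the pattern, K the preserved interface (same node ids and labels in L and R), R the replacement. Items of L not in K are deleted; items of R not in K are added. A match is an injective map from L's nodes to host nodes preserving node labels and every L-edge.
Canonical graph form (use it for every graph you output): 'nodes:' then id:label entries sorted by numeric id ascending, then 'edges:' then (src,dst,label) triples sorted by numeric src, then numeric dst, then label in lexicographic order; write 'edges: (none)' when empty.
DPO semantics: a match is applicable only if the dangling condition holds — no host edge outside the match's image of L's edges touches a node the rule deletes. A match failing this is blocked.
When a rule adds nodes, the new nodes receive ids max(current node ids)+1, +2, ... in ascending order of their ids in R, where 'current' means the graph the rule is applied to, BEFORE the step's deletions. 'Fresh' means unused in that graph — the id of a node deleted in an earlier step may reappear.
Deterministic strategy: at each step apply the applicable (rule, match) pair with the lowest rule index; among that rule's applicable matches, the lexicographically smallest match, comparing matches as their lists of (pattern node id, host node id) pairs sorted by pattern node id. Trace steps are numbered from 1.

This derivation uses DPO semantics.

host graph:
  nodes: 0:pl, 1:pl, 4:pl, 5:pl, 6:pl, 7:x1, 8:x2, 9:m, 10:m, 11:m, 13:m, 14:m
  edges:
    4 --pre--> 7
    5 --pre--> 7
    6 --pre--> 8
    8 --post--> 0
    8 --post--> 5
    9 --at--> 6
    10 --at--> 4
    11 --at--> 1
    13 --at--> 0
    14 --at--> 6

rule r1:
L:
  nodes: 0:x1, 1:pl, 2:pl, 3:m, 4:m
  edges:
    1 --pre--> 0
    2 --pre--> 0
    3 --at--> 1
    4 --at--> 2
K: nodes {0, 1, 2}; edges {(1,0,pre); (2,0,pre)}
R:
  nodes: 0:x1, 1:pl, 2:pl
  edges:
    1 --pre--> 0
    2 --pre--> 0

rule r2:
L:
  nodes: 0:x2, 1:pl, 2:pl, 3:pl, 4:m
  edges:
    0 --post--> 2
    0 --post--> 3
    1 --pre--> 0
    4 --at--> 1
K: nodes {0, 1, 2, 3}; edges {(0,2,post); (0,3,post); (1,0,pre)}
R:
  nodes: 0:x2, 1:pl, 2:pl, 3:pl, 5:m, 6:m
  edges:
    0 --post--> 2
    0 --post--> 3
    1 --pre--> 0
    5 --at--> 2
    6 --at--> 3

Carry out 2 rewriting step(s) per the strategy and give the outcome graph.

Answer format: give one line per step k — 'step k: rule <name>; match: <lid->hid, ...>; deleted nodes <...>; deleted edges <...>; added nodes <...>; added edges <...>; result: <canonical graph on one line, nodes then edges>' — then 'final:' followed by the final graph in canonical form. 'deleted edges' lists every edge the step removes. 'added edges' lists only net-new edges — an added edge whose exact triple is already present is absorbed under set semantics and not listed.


step 1: rule r2; match: 0->8, 1->6, 2->0, 3->5, 4->9; deleted nodes 9; deleted edges (9,6,at); added nodes 15, 16; added edges (15,0,at); (16,5,at); result: nodes: 0:pl, 1:pl, 4:pl, 5:pl, 6:pl, 7:x1, 8:x2, 10:m, 11:m, 13:m, 14:m, 15:m, 16:m edges: (4,7,pre); (5,7,pre); (6,8,pre); (8,0,post); (8,5,post); (10,4,at); (11,1,at); (13,0,at); (14,6,at); (15,0,at); (16,5,at)
step 2: rule r1; match: 0->7, 1->4, 2->5, 3->10, 4->16; deleted nodes 10, 16; deleted edges (10,4,at); (16,5,at); added nodes (none); added edges (none); result: nodes: 0:pl, 1:pl, 4:pl, 5:pl, 6:pl, 7:x1, 8:x2, 11:m, 13:m, 14:m, 15:m edges: (4,7,pre); (5,7,pre); (6,8,pre); (8,0,post); (8,5,post); (11,1,at); (13,0,at); (14,6,at); (15,0,at)
final:
nodes: 0:pl, 1:pl, 4:pl, 5:pl, 6:pl, 7:x1, 8:x2, 11:m, 13:m, 14:m, 15:m
edges: (4,7,pre); (5,7,pre); (6,8,pre); (8,0,post); (8,5,post); (11,1,at); (13,0,at); (14,6,at); (15,0,at)


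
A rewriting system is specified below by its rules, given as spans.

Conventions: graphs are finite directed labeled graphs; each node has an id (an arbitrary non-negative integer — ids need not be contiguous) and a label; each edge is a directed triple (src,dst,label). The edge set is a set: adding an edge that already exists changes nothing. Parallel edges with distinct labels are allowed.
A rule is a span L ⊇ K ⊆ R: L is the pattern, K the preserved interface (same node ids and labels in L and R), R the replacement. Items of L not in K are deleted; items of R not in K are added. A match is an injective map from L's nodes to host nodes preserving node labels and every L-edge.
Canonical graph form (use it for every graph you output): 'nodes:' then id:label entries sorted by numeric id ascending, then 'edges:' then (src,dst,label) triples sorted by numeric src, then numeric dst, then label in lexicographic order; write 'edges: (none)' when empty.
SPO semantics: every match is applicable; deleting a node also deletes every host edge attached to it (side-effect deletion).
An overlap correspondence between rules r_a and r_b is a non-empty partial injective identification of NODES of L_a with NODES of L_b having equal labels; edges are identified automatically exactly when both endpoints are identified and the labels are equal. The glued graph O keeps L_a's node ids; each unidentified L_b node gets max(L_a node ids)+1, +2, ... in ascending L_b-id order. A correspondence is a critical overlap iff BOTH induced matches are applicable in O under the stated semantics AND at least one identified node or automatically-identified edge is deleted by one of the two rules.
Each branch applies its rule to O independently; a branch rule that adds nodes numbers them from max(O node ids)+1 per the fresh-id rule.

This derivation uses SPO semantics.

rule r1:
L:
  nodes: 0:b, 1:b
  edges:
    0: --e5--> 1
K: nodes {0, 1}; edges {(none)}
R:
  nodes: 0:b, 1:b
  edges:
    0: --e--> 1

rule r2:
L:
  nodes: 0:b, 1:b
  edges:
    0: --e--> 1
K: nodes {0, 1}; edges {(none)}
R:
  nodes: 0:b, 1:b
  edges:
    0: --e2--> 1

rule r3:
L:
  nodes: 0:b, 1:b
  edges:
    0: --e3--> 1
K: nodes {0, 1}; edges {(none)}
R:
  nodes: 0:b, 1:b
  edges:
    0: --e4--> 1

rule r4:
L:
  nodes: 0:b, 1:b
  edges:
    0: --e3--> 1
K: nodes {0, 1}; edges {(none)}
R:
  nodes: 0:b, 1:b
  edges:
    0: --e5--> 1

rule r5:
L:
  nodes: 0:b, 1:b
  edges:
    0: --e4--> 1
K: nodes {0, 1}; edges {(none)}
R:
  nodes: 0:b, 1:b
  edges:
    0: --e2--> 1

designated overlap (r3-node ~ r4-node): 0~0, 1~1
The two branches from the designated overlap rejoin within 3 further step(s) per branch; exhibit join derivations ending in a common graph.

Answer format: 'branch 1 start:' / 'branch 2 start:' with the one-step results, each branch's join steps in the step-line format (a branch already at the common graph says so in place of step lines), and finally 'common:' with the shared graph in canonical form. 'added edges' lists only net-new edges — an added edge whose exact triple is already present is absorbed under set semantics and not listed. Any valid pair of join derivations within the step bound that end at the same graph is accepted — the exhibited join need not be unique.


branch 1 start:
nodes: 0:b, 1:b
edges: (0,1,e4)
branch 2 start:
nodes: 0:b, 1:b
edges: (0,1,e5)
branch 1 step 1: rule r5; match: 0->0, 1->1; deleted nodes (none); deleted edges (0,1,e4); added nodes (none); added edges (0,1,e2); result: nodes: 0:b, 1:b edges: (0,1,e2)
branch 2 step 1: rule r1; match: 0->0, 1->1; deleted nodes (none); deleted edges (0,1,e5); added nodes (none); added edges (0,1,e); result: nodes: 0:b, 1:b edges: (0,1,e)
branch 2 step 2: rule r2; match: 0->0, 1->1; deleted nodes (none); deleted edges (0,1,e); added nodes (none); added edges (0,1,e2); result: nodes: 0:b, 1:b edges: (0,1,e2)
common:
nodes: 0:b, 1:b
edges: (0,1,e2)


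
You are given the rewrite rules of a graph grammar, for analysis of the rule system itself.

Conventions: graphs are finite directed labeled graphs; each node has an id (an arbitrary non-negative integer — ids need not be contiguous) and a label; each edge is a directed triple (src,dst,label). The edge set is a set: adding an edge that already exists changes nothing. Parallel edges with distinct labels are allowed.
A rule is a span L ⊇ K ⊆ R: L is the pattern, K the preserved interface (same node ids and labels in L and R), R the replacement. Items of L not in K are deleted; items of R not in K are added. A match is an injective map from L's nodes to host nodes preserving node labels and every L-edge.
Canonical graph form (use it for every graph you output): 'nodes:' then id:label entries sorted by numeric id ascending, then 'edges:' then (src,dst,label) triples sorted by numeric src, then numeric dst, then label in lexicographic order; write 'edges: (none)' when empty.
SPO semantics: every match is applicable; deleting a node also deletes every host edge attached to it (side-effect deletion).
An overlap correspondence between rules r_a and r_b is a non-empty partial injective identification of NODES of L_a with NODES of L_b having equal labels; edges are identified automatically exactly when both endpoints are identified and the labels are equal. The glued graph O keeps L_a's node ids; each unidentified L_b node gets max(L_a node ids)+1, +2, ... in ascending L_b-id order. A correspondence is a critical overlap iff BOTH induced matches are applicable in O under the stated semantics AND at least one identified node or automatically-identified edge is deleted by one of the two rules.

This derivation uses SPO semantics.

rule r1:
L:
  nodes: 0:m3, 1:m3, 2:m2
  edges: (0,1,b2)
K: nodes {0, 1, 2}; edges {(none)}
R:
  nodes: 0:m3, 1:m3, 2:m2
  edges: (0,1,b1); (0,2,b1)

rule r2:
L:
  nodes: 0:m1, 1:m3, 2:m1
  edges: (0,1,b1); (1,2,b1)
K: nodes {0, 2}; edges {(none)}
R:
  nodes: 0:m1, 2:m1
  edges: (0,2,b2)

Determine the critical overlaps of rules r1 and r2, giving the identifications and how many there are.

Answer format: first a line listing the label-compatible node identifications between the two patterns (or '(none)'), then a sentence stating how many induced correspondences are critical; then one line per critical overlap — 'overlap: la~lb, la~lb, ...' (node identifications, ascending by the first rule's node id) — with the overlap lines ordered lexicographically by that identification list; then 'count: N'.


label-compatible node identifications between L(r1) and L(r2): 0~1, 1~1
2 of the induced correspondences are critical overlaps of r1 and r2.
overlap: 0~1
overlap: 1~1
count: 2


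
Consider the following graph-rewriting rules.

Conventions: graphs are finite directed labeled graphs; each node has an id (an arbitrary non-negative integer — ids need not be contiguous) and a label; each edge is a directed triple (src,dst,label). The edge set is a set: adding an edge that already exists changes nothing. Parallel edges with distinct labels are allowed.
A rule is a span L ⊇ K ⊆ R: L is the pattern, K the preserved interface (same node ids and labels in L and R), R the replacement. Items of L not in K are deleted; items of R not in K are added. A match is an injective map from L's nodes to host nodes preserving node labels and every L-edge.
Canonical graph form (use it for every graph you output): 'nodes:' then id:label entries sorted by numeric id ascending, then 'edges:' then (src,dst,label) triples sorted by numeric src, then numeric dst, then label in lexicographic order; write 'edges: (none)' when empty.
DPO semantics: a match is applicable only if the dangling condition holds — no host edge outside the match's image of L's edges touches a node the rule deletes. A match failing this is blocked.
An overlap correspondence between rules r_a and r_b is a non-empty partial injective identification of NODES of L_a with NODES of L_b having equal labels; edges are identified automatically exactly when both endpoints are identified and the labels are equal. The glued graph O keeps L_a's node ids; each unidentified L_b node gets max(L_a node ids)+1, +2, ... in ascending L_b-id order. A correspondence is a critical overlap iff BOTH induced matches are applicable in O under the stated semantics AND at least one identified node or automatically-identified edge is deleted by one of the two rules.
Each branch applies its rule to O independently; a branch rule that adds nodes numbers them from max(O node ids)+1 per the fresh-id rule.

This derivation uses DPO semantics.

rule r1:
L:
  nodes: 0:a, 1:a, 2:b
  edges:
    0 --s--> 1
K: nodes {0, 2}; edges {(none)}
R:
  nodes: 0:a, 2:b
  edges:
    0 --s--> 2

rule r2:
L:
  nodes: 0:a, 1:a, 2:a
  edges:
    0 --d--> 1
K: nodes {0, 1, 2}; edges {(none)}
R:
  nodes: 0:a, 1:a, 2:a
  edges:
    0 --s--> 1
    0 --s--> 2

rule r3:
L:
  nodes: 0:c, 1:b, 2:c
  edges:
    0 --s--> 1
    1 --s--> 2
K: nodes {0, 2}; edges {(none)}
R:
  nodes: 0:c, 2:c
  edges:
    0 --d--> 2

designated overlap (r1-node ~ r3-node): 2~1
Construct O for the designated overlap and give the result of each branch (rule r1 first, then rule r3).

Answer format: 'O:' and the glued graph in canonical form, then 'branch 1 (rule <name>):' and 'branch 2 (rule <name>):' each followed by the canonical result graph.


O:
nodes: 0:a, 1:a, 2:b, 3:c, 4:c
edges: (0,1,s); (2,4,s); (3,2,s)
branch 1 (rule r1):
nodes: 0:a, 2:b, 3:c, 4:c
edges: (0,2,s); (2,4,s); (3,2,s)
branch 2 (rule r3):
nodes: 0:a, 1:a, 3:c, 4:c
edges: (0,1,s); (3,4,d)


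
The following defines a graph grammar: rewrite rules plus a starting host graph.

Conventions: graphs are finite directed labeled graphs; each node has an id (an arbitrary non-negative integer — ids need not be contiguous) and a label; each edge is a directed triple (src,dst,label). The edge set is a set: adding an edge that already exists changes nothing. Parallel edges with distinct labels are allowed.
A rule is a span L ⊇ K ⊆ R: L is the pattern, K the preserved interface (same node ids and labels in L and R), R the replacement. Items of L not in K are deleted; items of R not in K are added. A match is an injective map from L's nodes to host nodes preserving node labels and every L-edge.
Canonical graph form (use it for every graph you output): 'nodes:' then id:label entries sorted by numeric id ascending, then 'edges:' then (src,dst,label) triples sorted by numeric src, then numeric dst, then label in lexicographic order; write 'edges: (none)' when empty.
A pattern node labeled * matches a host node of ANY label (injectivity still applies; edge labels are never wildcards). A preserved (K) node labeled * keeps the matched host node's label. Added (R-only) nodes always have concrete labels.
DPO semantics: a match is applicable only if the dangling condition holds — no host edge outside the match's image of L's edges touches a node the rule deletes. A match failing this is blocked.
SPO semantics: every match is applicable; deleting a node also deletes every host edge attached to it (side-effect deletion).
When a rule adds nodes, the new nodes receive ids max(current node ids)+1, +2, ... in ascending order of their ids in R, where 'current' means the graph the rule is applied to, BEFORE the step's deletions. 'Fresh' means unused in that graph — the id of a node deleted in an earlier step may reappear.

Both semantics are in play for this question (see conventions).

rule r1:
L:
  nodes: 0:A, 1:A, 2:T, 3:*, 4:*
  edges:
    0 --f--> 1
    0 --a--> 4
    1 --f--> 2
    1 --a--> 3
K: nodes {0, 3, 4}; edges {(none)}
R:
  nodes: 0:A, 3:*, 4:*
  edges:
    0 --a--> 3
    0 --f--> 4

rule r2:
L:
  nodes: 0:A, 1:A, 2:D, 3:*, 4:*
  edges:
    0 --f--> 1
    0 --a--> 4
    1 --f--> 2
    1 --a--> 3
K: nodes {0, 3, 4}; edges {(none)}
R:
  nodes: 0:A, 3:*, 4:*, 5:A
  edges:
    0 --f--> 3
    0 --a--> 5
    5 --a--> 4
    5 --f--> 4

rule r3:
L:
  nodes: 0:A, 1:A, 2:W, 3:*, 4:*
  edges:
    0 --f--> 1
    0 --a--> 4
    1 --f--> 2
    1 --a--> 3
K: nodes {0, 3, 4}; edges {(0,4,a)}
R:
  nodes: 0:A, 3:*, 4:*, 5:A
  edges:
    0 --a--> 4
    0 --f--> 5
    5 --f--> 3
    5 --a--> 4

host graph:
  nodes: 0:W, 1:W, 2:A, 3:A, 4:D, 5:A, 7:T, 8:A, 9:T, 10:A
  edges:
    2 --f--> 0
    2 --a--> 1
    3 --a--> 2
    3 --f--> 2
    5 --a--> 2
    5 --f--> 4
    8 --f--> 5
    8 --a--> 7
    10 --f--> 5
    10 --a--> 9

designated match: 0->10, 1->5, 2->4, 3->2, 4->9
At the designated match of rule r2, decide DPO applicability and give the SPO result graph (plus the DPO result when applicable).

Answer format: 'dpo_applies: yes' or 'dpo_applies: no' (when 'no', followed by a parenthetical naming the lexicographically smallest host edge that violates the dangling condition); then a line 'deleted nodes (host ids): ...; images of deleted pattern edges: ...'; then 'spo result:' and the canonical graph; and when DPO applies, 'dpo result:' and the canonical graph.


dpo_applies: no
(the rule deletes node 5, which keeps host edge (8,5,f) outside the match image — the dangling condition fails, DPO blocks; SPO proceeds and side-deletes such edges)
deleted nodes (host ids): 4, 5; images of deleted pattern edges: (5,2,a); (5,4,f); (10,5,f); (10,9,a)
spo result:
nodes: 0:W, 1:W, 2:A, 3:A, 7:T, 8:A, 9:T, 10:A, 11:A
edges: (2,0,f); (2,1,a); (3,2,a); (3,2,f); (8,7,a); (10,2,f); (10,11,a); (11,9,a); (11,9,f)


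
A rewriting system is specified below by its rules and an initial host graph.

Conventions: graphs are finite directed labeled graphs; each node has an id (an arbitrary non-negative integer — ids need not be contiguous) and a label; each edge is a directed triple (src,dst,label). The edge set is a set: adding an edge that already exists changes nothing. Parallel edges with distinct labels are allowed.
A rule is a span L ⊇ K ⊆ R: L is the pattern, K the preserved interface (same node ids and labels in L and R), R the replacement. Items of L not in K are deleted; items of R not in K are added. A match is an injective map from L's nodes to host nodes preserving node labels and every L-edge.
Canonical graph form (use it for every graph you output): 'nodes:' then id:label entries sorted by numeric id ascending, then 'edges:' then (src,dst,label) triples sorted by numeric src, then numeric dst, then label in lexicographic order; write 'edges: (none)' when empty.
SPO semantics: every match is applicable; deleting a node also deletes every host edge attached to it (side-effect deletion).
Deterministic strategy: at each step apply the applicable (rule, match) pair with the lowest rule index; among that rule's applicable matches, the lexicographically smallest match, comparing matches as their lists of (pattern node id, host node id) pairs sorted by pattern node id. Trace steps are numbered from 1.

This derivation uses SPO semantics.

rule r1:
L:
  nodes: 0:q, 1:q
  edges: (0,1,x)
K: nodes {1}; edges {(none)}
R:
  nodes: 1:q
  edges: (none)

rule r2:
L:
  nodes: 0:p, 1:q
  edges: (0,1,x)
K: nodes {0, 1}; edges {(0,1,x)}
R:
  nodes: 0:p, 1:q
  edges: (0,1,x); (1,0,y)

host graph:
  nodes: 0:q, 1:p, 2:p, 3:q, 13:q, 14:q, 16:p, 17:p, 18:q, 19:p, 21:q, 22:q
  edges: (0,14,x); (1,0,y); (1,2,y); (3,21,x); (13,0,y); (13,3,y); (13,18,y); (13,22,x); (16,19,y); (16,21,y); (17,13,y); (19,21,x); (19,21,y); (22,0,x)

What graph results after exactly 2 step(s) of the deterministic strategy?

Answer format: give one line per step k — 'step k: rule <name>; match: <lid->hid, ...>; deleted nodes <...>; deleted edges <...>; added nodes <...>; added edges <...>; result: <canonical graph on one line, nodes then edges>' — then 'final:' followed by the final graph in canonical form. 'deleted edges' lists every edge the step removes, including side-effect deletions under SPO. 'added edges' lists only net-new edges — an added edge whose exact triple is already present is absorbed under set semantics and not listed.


step 1: rule r1; match: 0->0, 1->14; deleted nodes 0; deleted edges (0,14,x); (1,0,y); (13,0,y); (22,0,x); added nodes (none); added edges (none); result: nodes: 1:p, 2:p, 3:q, 13:q, 14:q, 16:p, 17:p, 18:q, 19:p, 21:q, 22:q edges: (1,2,y); (3,21,x); (13,3,y); (13,18,y); (13,22,x); (16,19,y); (16,21,y); (17,13,y); (19,21,x); (19,21,y)
step 2: rule r1; match: 0->3, 1->21; deleted nodes 3; deleted edges (3,21,x); (13,3,y); added nodes (none); added edges (none); result: nodes: 1:p, 2:p, 13:q, 14:q, 16:p, 17:p, 18:q, 19:p, 21:q, 22:q edges: (1,2,y); (13,18,y); (13,22,x); (16,19,y); (16,21,y); (17,13,y); (19,21,x); (19,21,y)
final:
nodes: 1:p, 2:p, 13:q, 14:q, 16:p, 17:p, 18:q, 19:p, 21:q, 22:q
edges: (1,2,y); (13,18,y); (13,22,x); (16,19,y); (16,21,y); (17,13,y); (19,21,x); (19,21,y)


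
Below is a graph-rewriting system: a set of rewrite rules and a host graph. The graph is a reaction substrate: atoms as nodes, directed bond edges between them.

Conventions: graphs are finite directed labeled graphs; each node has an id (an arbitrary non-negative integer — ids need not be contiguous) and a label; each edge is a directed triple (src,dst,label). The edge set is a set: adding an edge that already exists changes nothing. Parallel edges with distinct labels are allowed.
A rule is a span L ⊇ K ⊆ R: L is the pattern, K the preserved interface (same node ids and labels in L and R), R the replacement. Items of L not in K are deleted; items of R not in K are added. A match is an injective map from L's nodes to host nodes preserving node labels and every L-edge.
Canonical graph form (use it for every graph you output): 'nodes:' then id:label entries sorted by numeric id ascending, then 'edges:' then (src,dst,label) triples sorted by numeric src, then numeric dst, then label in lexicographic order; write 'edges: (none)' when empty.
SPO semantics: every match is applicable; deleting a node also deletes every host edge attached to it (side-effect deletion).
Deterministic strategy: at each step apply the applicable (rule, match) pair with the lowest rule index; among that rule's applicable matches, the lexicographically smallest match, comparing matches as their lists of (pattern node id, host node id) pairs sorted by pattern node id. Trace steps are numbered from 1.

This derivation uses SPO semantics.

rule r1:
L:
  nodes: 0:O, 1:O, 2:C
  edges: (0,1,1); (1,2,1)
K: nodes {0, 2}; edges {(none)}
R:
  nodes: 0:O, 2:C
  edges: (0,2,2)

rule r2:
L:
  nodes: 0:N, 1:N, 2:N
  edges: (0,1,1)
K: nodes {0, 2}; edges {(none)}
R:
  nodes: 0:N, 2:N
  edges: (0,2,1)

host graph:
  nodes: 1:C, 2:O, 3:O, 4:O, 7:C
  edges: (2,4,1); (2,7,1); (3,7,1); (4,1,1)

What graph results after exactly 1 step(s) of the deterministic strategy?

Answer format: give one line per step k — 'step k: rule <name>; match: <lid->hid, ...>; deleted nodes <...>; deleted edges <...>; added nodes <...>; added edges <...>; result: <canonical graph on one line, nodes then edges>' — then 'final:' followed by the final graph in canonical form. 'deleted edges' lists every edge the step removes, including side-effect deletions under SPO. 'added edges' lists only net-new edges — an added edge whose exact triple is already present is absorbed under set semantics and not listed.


step 1: rule r1; match: 0->2, 1->4, 2->1; deleted nodes 4; deleted edges (2,4,1); (4,1,1); added nodes (none); added edges (2,1,2); result: nodes: 1:C, 2:O, 3:O, 7:C edges: (2,1,2); (2,7,1); (3,7,1)
final:
nodes: 1:C, 2:O, 3:O, 7:C
edges: (2,1,2); (2,7,1); (3,7,1)


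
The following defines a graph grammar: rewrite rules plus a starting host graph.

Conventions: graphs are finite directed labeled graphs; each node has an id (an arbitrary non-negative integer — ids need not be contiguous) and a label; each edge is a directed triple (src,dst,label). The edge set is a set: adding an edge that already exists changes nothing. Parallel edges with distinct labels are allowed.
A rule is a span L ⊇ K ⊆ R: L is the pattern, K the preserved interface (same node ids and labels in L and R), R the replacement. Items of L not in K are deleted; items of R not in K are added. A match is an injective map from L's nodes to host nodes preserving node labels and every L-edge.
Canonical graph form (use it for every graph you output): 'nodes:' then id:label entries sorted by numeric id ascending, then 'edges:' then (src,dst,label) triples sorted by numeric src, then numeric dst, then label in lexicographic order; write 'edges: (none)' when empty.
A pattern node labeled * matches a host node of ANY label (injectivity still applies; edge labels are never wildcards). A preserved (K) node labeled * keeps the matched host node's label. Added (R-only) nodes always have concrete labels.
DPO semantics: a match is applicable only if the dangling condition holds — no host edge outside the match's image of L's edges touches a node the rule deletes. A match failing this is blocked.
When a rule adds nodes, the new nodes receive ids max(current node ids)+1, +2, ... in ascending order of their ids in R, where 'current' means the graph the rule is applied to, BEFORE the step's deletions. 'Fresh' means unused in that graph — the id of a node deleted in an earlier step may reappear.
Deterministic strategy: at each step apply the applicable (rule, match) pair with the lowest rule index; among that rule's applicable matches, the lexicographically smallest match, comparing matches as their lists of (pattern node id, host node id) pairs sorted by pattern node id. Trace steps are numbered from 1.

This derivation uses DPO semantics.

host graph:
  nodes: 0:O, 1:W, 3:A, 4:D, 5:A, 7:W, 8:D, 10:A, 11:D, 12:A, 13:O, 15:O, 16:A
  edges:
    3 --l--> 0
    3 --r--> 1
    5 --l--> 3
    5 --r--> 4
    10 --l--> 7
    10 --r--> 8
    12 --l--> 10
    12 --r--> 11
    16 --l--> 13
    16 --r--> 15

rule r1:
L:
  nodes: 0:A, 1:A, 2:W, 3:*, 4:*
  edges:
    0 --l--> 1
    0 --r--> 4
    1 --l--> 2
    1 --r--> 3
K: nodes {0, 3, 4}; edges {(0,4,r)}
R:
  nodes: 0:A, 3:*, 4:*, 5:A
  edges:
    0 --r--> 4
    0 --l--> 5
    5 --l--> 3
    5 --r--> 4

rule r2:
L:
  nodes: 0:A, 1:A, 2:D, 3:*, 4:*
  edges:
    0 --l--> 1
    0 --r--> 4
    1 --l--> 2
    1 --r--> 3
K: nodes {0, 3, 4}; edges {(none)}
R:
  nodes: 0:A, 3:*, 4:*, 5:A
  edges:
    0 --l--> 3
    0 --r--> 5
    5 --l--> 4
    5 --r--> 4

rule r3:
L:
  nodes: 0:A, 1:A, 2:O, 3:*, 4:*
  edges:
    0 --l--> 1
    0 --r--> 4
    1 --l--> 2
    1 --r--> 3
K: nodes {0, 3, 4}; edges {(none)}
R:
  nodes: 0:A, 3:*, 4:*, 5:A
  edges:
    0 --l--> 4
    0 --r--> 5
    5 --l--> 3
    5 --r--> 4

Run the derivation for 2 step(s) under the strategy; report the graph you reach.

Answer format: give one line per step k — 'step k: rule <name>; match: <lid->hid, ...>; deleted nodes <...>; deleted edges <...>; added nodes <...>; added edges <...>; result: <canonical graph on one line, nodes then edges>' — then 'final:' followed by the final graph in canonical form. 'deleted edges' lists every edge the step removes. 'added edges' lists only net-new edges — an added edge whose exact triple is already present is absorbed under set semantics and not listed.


step 1: rule r1; match: 0->12, 1->10, 2->7, 3->8, 4->11; deleted nodes 7, 10; deleted edges (10,7,l); (10,8,r); (12,10,l); added nodes 17; added edges (12,17,l); (17,8,l); (17,11,r); result: nodes: 0:O, 1:W, 3:A, 4:D, 5:A, 8:D, 11:D, 12:A, 13:O, 15:O, 16:A, 17:A edges: (3,0,l); (3,1,r); (5,3,l); (5,4,r); (12,11,r); (12,17,l); (16,13,l); (16,15,r); (17,8,l); (17,11,r)
step 2: rule r3; match: 0->5, 1->3, 2->0, 3->1, 4->4; deleted nodes 0, 3; deleted edges (3,0,l); (3,1,r); (5,3,l); (5,4,r); added nodes 18; added edges (5,4,l); (5,18,r); (18,1,l); (18,4,r); result: nodes: 1:W, 4:D, 5:A, 8:D, 11:D, 12:A, 13:O, 15:O, 16:A, 17:A, 18:A edges: (5,4,l); (5,18,r); (12,11,r); (12,17,l); (16,13,l); (16,15,r); (17,8,l); (17,11,r); (18,1,l); (18,4,r)
final:
nodes: 1:W, 4:D, 5:A, 8:D, 11:D, 12:A, 13:O, 15:O, 16:A, 17:A, 18:A
edges: (5,4,l); (5,18,r); (12,11,r); (12,17,l); (16,13,l); (16,15,r); (17,8,l); (17,11,r); (18,1,l); (18,4,r)


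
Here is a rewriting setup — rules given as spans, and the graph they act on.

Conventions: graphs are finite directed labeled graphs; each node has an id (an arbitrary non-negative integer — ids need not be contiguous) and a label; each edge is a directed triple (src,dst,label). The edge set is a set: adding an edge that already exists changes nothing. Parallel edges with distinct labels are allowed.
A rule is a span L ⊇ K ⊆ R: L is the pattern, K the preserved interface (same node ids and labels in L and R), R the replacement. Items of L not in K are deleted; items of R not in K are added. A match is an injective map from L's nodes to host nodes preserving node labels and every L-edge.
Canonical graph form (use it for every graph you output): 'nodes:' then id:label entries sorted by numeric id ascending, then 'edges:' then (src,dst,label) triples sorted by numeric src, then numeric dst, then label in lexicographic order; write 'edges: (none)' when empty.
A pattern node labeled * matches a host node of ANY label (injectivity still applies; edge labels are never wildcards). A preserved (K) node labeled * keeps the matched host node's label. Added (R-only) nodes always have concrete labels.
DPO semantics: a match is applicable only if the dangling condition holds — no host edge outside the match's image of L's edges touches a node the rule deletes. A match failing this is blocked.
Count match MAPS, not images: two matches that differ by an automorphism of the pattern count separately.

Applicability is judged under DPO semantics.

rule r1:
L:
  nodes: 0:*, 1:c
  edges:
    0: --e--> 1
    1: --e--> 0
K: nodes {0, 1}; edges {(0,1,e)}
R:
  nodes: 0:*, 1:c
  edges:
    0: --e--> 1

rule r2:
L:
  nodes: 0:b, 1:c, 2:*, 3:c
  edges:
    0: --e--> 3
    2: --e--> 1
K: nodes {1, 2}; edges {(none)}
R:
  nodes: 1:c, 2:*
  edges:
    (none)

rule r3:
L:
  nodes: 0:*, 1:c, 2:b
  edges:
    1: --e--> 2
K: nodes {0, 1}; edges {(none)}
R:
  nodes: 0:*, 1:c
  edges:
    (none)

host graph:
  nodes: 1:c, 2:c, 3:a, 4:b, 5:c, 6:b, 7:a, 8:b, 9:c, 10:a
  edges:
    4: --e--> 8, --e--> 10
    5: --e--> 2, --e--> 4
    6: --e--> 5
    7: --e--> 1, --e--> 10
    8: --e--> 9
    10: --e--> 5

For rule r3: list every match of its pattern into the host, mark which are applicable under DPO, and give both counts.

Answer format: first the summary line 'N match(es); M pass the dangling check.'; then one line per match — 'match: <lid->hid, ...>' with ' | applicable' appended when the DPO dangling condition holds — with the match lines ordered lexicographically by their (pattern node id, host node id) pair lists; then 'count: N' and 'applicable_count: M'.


8 match(es); 0 pass the dangling check.
match: 0->1, 1->5, 2->4
match: 0->2, 1->5, 2->4
match: 0->3, 1->5, 2->4
match: 0->6, 1->5, 2->4
match: 0->7, 1->5, 2->4
match: 0->8, 1->5, 2->4
match: 0->9, 1->5, 2->4
match: 0->10, 1->5, 2->4
count: 8
applicable_count: 0


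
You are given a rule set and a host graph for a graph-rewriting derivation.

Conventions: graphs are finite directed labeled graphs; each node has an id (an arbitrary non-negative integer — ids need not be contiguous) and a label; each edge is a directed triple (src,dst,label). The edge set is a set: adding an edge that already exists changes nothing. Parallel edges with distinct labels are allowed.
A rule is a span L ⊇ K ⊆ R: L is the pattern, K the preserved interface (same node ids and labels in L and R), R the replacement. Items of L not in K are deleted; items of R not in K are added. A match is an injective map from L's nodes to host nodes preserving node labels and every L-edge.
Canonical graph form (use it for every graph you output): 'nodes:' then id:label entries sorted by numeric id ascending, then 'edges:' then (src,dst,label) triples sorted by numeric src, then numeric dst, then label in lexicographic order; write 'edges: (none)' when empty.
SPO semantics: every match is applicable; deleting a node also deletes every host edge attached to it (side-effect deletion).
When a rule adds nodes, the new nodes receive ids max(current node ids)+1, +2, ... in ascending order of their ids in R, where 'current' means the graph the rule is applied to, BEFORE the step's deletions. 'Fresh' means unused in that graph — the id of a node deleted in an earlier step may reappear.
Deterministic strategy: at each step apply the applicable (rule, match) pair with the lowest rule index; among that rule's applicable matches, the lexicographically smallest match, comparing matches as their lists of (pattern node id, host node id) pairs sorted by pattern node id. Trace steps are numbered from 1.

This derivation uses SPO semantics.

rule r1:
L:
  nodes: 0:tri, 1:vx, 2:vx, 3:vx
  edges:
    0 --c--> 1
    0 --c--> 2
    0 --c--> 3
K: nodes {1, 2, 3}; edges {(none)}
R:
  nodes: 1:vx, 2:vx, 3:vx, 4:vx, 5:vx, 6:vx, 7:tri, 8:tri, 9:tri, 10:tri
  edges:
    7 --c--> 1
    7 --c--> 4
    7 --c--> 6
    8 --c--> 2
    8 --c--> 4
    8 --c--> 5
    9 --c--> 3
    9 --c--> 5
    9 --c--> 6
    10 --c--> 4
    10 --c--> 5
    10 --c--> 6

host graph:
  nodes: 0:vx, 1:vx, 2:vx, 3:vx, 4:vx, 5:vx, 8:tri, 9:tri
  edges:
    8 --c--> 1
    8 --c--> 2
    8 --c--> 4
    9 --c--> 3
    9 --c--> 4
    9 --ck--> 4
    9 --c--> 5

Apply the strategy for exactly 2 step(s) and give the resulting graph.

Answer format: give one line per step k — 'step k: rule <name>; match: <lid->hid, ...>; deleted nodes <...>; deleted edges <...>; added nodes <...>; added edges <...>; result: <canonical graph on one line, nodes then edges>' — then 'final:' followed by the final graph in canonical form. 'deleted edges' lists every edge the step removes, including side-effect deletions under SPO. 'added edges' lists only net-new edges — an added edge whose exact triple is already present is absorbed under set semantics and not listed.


step 1: rule r1; match: 0->8, 1->1, 2->2, 3->4; deleted nodes 8; deleted edges (8,1,c); (8,2,c); (8,4,c); added nodes 10, 11, 12, 13, 14, 15, 16; added edges (13,1,c); (13,10,c); (13,12,c); (14,2,c); (14,10,c); (14,11,c); (15,4,c); (15,11,c); (15,12,c); (16,10,c); (16,11,c); (16,12,c); result: nodes: 0:vx, 1:vx, 2:vx, 3:vx, 4:vx, 5:vx, 9:tri, 10:vx, 11:vx, 12:vx, 13:tri, 14:tri, 15:tri, 16:tri edges: (9,3,c); (9,4,c); (9,4,ck); (9,5,c); (13,1,c); (13,10,c); (13,12,c); (14,2,c); (14,10,c); (14,11,c); (15,4,c); (15,11,c); (15,12,c); (16,10,c); (16,11,c); (16,12,c)
step 2: rule r1; match: 0->9, 1->3, 2->4, 3->5; deleted nodes 9; deleted edges (9,3,c); (9,4,c); (9,4,ck); (9,5,c); added nodes 17, 18, 19, 20, 21, 22, 23; added edges (20,3,c); (20,17,c); (20,19,c); (21,4,c); (21,17,c); (21,18,c); (22,5,c); (22,18,c); (22,19,c); (23,17,c); (23,18,c); (23,19,c); result: nodes: 0:vx, 1:vx, 2:vx, 3:vx, 4:vx, 5:vx, 10:vx, 11:vx, 12:vx, 13:tri, 14:tri, 15:tri, 16:tri, 17:vx, 18:vx, 19:vx, 20:tri, 21:tri, 22:tri, 23:tri edges: (13,1,c); (13,10,c); (13,12,c); (14,2,c); (14,10,c); (14,11,c); (15,4,c); (15,11,c); (15,12,c); (16,10,c); (16,11,c); (16,12,c); (20,3,c); (20,17,c); (20,19,c); (21,4,c); (21,17,c); (21,18,c); (22,5,c); (22,18,c); (22,19,c); (23,17,c); (23,18,c); (23,19,c)
final:
nodes: 0:vx, 1:vx, 2:vx, 3:vx, 4:vx, 5:vx, 10:vx, 11:vx, 12:vx, 13:tri, 14:tri, 15:tri, 16:tri, 17:vx, 18:vx, 19:vx, 20:tri, 21:tri, 22:tri, 23:tri
edges: (13,1,c); (13,10,c); (13,12,c); (14,2,c); (14,10,c); (14,11,c); (15,4,c); (15,11,c); (15,12,c); (16,10,c); (16,11,c); (16,12,c); (20,3,c); (20,17,c); (20,19,c); (21,4,c); (21,17,c); (21,18,c); (22,5,c); (22,18,c); (22,19,c); (23,17,c); (23,18,c); (23,19,c)


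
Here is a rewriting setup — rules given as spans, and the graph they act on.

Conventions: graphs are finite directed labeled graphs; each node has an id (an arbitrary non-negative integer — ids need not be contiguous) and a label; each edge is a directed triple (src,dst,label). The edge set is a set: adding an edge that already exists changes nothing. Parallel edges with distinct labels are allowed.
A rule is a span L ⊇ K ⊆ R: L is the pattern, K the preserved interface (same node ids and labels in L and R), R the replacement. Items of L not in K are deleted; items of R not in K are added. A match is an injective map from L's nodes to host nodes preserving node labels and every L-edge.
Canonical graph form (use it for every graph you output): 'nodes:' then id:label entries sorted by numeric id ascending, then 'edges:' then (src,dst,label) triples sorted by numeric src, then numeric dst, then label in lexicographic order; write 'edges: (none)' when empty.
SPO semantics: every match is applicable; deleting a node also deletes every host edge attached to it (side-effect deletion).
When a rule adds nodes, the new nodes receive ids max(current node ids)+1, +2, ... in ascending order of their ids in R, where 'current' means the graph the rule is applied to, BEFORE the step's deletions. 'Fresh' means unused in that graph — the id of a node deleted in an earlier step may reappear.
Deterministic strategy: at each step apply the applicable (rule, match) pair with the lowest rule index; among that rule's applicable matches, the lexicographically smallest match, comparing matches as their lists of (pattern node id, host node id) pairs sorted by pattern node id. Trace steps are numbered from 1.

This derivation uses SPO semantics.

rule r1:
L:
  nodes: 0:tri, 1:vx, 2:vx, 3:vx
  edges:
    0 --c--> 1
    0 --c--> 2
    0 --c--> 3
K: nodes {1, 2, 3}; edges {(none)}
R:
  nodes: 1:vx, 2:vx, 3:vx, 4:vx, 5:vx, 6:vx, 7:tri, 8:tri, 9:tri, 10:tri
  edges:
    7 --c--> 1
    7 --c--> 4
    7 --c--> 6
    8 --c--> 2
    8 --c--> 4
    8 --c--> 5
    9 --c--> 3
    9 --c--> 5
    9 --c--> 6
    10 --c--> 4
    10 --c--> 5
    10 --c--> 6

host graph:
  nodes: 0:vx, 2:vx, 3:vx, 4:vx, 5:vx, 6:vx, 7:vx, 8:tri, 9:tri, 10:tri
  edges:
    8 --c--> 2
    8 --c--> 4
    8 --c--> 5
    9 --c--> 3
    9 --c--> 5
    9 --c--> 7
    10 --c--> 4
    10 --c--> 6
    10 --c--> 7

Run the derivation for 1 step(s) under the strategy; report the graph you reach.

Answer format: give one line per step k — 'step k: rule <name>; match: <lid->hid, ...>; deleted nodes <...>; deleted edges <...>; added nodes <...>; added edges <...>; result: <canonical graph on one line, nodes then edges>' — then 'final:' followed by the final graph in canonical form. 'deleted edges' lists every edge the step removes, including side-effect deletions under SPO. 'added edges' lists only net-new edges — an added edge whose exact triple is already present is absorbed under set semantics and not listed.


step 1: rule r1; match: 0->8, 1->2, 2->4, 3->5; deleted nodes 8; deleted edges (8,2,c); (8,4,c); (8,5,c); added nodes 11, 12, 13, 14, 15, 16, 17; added edges (14,2,c); (14,11,c); (14,13,c); (15,4,c); (15,11,c); (15,12,c); (16,5,c); (16,12,c); (16,13,c); (17,11,c); (17,12,c); (17,13,c); result: nodes: 0:vx, 2:vx, 3:vx, 4:vx, 5:vx, 6:vx, 7:vx, 9:tri, 10:tri, 11:vx, 12:vx, 13:vx, 14:tri, 15:tri, 16:tri, 17:tri edges: (9,3,c); (9,5,c); (9,7,c); (10,4,c); (10,6,c); (10,7,c); (14,2,c); (14,11,c); (14,13,c); (15,4,c); (15,11,c); (15,12,c); (16,5,c); (16,12,c); (16,13,c); (17,11,c); (17,12,c); (17,13,c)
final:
nodes: 0:vx, 2:vx, 3:vx, 4:vx, 5:vx, 6:vx, 7:vx, 9:tri, 10:tri, 11:vx, 12:vx, 13:vx, 14:tri, 15:tri, 16:tri, 17:tri
edges: (9,3,c); (9,5,c); (9,7,c); (10,4,c); (10,6,c); (10,7,c); (14,2,c); (14,11,c); (14,13,c); (15,4,c); (15,11,c); (15,12,c); (16,5,c); (16,12,c); (16,13,c); (17,11,c); (17,12,c); (17,13,c)
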